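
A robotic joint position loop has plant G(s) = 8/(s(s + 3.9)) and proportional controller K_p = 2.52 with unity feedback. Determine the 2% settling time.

T_s ≈ 2.05 s

From 1 + K_pG(s) = 0: s² + 3.9s + 20.16 = 0 ⇒ ω_n = 4.49, ζ = 0.4343.
2% settling time T_s ≈ 4/(ζω_n) = 4/1.95 = 2.05 s.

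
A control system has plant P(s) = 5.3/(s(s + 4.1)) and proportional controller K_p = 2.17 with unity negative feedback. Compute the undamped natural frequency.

The closed-loop denominator is s(s+4.1) + 2.17·5.3 = s² + 4.1s + 11.5.
Matching s² + 2ζω_n s + ω_n²: ω_n = √11.5 = 3.391 rad/s and 2ζω_n = 4.1, so ζ = 4.1/(2·3.391) = 0.604.

ω_n = 3.39 rad/s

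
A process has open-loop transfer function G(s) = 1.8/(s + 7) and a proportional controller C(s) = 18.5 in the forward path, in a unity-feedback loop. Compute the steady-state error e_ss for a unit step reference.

0.174

The loop is type 0. Static position error constant K_pos = C(0)·G(0) = 18.5·0.2571 = 4.757.
Steady-state error to a unit step: e_ss = 1/(1+K_pos) = 1/5.757 = 0.174.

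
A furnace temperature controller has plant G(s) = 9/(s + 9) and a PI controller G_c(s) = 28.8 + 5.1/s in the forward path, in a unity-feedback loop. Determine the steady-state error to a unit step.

0

The open loop G_c(s)G(s) has a pole at the origin (type 1), so the static position error constant is infinite and e_ss = 1/(1+∞) = 0.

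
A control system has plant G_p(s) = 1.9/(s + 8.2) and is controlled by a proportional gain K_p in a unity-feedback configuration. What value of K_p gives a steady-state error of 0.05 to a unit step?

Steady-state error for a unit step on this type-0 loop is 1/(1 + K_p·G_p(0)).
G_p(0) = 0.2317. Require 1/(1 + K_p·0.2317) = 0.05, so 1 + 0.2317·K_p = 20.
K_p = (20 − 1)/0.2317 = 82.

K_p = 82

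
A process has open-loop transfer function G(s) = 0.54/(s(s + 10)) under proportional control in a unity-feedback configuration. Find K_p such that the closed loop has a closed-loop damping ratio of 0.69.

Closed-loop characteristic equation: s² + 10s + K_p·0.54 = 0.
So ω_n = √(0.54K_p) and 2ζω_n = 10, giving ζ = 10/(2√(0.54K_p)).
Setting ζ = 0.69: √(0.54K_p) = 10/(2·0.69) = 7.246, so K_p = 52.51/0.54 = 97.2.

K_p = 97.2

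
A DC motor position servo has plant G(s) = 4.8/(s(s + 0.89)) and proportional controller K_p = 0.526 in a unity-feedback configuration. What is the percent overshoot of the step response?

Closed-loop characteristic equation: s² + 0.89s + 2.525 = 0, so ω_n = 1.589 rad/s and ζ = 0.89/(2·1.589) = 0.2801.
%OS = 100·exp(−πζ/√(1−ζ²)) = 100·exp(−π·0.2801/√0.9216) = 40%.

40%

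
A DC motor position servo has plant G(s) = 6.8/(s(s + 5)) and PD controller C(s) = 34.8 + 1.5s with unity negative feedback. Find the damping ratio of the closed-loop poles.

Forward path: (34.8 + 1.5s)·6.8/(s(s+5)). The closed-loop characteristic equation is s² + (5 + 6.8·1.5)s + 6.8·34.8 = 0.
That is s² + 15.2s + 236.6 = 0, so ω_n = 15.38 rad/s and ζ = 15.2/(2·15.38) = 0.494.

ζ = 0.494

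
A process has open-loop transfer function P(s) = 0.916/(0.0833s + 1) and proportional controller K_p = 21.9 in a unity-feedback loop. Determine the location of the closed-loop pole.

Closed loop: T(s) = K_p·P/(1+K_p·P) = 20.06/(0.0833s + 1 + 20.06), with pole at s = −(1 + 20.06)/0.0833 = −252.8.

s = -252.8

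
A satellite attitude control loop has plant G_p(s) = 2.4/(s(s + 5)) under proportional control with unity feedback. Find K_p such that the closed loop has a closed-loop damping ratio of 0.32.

Closed-loop characteristic equation: s² + 5s + K_p·2.4 = 0.
So ω_n = √(2.4K_p) and 2ζω_n = 5, giving ζ = 5/(2√(2.4K_p)).
Setting ζ = 0.32: √(2.4K_p) = 5/(2·0.32) = 7.812, so K_p = 61.04/2.4 = 25.4.

K_p = 25.4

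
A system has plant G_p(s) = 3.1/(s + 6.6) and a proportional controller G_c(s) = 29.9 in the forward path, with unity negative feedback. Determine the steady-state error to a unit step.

0.0665

The loop is type 0. Static position error constant K_pos = G_c(0)·G_p(0) = 29.9·0.4697 = 14.04.
Steady-state error to a unit step: e_ss = 1/(1+K_pos) = 1/15.04 = 0.0665.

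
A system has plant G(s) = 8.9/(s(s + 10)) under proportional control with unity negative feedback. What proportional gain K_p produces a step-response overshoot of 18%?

From %OS = 100·exp(−πζ/√(1−ζ²)) = 18%, ζ = −ln(0.18)/√(π²+ln²(0.18)) = 0.4791.
Characteristic equation s² + 10s + 8.9K_p = 0 gives ζ = 10/(2√(8.9K_p)).
Setting ζ = 0.4791: √(8.9K_p) = 10/(2·0.4791) = 10.44, so K_p = 108.9/8.9 = 12.2.

K_p = 12.2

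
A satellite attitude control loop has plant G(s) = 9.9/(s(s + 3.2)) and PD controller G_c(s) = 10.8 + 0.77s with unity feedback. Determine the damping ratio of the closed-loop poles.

ζ = 0.523

Forward path: (10.8 + 0.77s)·9.9/(s(s+3.2)). The closed-loop characteristic equation is s² + (3.2 + 9.9·0.77)s + 9.9·10.8 = 0.
That is s² + 10.82s + 106.9 = 0, so ω_n = 10.34 rad/s and ζ = 10.82/(2·10.34) = 0.5233.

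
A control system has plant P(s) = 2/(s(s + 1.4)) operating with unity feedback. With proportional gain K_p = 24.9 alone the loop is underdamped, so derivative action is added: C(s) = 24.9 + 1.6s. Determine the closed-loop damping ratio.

Forward path: (24.9 + 1.6s)·2/(s(s+1.4)). The closed-loop characteristic equation is s² + (1.4 + 2·1.6)s + 2·24.9 = 0.
That is s² + 4.6s + 49.8 = 0, so ω_n = 7.057 rad/s and ζ = 4.6/(2·7.057) = 0.3259.

ζ = 0.326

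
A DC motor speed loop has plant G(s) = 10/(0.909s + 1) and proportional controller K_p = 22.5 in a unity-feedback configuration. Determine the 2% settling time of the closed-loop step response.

Closed loop: T(s) = K_p·G/(1+K_p·G) = 225/(0.909s + 1 + 225), with pole at s = −(1 + 225)/0.909 = −248.6.
τ = 1/248.6 = 0.004022 s, so 2% settling time ≈ 4τ = 0.0161 s.

T_s ≈ 0.0161 s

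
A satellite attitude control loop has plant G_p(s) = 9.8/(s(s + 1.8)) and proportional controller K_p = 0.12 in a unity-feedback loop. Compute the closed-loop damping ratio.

ζ = 0.83

With unity feedback the closed-loop characteristic equation is s² + 1.8s + 0.12·9.8 = s² + 1.8s + 1.176 = 0.
So ω_n² = 1.176 ⇒ ω_n = 1.084 rad/s, and ζ = 1.8/(2ω_n) = 0.83.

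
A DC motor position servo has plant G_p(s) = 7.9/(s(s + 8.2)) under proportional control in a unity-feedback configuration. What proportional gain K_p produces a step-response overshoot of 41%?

K_p = 28.5

From %OS = 100·exp(−πζ/√(1−ζ²)) = 41%, ζ = −ln(0.41)/√(π²+ln²(0.41)) = 0.273.
Characteristic equation s² + 8.2s + 7.9K_p = 0 gives ζ = 8.2/(2√(7.9K_p)).
Setting ζ = 0.273: √(7.9K_p) = 8.2/(2·0.273) = 15.02, so K_p = 225.5/7.9 = 28.5.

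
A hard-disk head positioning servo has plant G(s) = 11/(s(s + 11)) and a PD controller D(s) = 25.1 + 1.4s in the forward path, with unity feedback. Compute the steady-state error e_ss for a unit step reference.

0

The open loop D(s)G(s) has a pole at the origin (type 1), so the static position error constant is infinite and e_ss = 1/(1+∞) = 0.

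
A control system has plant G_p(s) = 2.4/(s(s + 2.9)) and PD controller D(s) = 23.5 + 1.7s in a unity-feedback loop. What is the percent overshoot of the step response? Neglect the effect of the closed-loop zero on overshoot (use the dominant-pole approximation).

Forward path: (23.5 + 1.7s)·2.4/(s(s+2.9)). The closed-loop characteristic equation is s² + (2.9 + 2.4·1.7)s + 2.4·23.5 = 0.
That is s² + 6.98s + 56.4 = 0, so ω_n = 7.51 rad/s and ζ = 6.98/(2·7.51) = 0.4647.
%OS = 100·exp(−πζ/√(1−ζ²)) = 19.2%.

19.2%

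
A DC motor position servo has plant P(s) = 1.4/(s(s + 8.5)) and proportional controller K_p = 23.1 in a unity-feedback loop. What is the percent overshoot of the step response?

2.92%

From 1 + K_pP(s) = 0: s² + 8.5s + 32.34 = 0 ⇒ ω_n = 5.687, ζ = 0.7473.
%OS = 100·exp(−πζ/√(1−ζ²)) = 100·exp(−π·0.7473/√0.4415) = 2.92%.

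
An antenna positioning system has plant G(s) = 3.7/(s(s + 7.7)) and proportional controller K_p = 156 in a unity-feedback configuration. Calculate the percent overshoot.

Closed-loop characteristic equation: s² + 7.7s + 577.2 = 0, so ω_n = 24.02 rad/s and ζ = 7.7/(2·24.02) = 0.1602.
%OS = 100·exp(−πζ/√(1−ζ²)) = 100·exp(−π·0.1602/√0.9743) = 60%.

60%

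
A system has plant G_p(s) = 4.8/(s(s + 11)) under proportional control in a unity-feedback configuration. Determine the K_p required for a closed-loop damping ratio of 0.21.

Closed-loop characteristic equation: s² + 11s + K_p·4.8 = 0.
So ω_n = √(4.8K_p) and 2ζω_n = 11, giving ζ = 11/(2√(4.8K_p)).
Setting ζ = 0.21: √(4.8K_p) = 11/(2·0.21) = 26.19, so K_p = 685.9/4.8 = 143.

K_p = 143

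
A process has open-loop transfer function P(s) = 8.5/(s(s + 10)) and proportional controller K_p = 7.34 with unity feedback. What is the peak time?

Closed-loop characteristic equation: s² + 10s + 62.39 = 0, so ω_n = 7.899 rad/s and ζ = 10/(2·7.899) = 0.633.
Damped frequency ω_d = ω_n√(1−ζ²) = 6.115 rad/s, so peak time T_p = π/ω_d = 0.514 s.

T_p = 0.514 s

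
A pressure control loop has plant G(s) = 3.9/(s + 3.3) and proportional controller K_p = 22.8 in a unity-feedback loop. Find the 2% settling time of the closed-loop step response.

T_s ≈ 0.0434 s

Closed-loop transfer function: T(s) = K_p·G(s)/(1 + K_p·G(s)) = 88.92/(s + 3.3 + 88.92) = 88.92/(s + 92.22).
Time constant τ = 1/92.22 = 0.01084 s, so the 2% settling time is about 4τ = 0.0434 s.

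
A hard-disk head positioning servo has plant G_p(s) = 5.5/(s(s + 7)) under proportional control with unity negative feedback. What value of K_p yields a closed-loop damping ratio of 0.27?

K_p = 30.6

Closed-loop characteristic equation: s² + 7s + K_p·5.5 = 0.
So ω_n = √(5.5K_p) and 2ζω_n = 7, giving ζ = 7/(2√(5.5K_p)).
Setting ζ = 0.27: √(5.5K_p) = 7/(2·0.27) = 12.96, so K_p = 168/5.5 = 30.6.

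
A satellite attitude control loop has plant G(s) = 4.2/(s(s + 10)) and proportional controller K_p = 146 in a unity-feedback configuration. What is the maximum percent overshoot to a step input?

Closed-loop characteristic equation: s² + 10s + 613.2 = 0, so ω_n = 24.76 rad/s and ζ = 10/(2·24.76) = 0.2019.
%OS = 100·exp(−πζ/√(1−ζ²)) = 100·exp(−π·0.2019/√0.9592) = 52.3%.

52.3%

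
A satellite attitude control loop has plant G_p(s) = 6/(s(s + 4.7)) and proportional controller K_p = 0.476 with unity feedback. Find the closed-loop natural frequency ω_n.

The closed-loop denominator is s(s+4.7) + 0.476·6 = s² + 4.7s + 2.856.
Matching s² + 2ζω_n s + ω_n²: ω_n = √2.856 = 1.69 rad/s and 2ζω_n = 4.7, so ζ = 4.7/(2·1.69) = 1.39.

ω_n = 1.69 rad/s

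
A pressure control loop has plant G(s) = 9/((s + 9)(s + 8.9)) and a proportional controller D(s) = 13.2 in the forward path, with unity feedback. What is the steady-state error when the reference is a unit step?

0.403

The loop is type 0. Static position error constant K_pos = D(0)·G(0) = 13.2·0.1124 = 1.483.
Steady-state error to a unit step: e_ss = 1/(1+K_pos) = 1/2.483 = 0.403.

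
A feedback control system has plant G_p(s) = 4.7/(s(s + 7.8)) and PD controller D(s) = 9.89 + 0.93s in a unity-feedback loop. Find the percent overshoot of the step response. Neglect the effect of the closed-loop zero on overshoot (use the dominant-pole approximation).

0.199%

Forward path: (9.89 + 0.93s)·4.7/(s(s+7.8)). The closed-loop characteristic equation is s² + (7.8 + 4.7·0.93)s + 4.7·9.89 = 0.
That is s² + 12.17s + 46.48 = 0, so ω_n = 6.818 rad/s and ζ = 12.17/(2·6.818) = 0.8926.
%OS = 100·exp(−πζ/√(1−ζ²)) = 0.199%.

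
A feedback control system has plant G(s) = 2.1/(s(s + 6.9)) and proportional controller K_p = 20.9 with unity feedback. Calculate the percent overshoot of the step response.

14.7%

Closed-loop characteristic equation: s² + 6.9s + 43.89 = 0, so ω_n = 6.625 rad/s and ζ = 6.9/(2·6.625) = 0.5208.
%OS = 100·exp(−πζ/√(1−ζ²)) = 100·exp(−π·0.5208/√0.7288) = 14.7%.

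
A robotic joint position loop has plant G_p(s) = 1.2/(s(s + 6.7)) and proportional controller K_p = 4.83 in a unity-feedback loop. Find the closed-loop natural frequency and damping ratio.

The closed-loop denominator is s(s+6.7) + 4.83·1.2 = s² + 6.7s + 5.796.
Matching s² + 2ζω_n s + ω_n²: ω_n = √5.796 = 2.407 rad/s and 2ζω_n = 6.7, so ζ = 6.7/(2·2.407) = 1.39.

ω_n = 2.41 rad/s, ζ = 1.39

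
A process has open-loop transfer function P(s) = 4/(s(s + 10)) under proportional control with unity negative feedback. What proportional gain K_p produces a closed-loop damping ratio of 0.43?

K_p = 33.8

Closed-loop characteristic equation: s² + 10s + K_p·4 = 0.
So ω_n = √(4K_p) and 2ζω_n = 10, giving ζ = 10/(2√(4K_p)).
Setting ζ = 0.43: √(4K_p) = 10/(2·0.43) = 11.63, so K_p = 135.2/4 = 33.8.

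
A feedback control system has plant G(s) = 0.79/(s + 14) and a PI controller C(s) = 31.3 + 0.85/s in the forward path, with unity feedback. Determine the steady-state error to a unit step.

The open loop C(s)G(s) has a pole at the origin (type 1), so the static position error constant is infinite and e_ss = 1/(1+∞) = 0.

0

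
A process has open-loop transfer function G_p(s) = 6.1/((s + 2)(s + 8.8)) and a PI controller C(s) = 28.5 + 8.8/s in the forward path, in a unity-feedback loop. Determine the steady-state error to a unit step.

The open loop C(s)G_p(s) has a pole at the origin (type 1), so the static position error constant is infinite and e_ss = 1/(1+∞) = 0.

0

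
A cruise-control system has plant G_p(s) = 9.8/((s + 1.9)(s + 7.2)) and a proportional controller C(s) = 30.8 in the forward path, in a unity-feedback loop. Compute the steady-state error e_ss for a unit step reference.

The loop is type 0. Static position error constant K_pos = C(0)·G_p(0) = 30.8·0.7164 = 22.06.
Steady-state error to a unit step: e_ss = 1/(1+K_pos) = 1/23.06 = 0.0434.

0.0434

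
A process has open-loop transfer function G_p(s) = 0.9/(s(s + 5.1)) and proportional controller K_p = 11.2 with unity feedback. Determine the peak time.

T_p = 1.66 s

From 1 + K_pG_p(s) = 0: s² + 5.1s + 10.08 = 0 ⇒ ω_n = 3.175, ζ = 0.8032.
Damped frequency ω_d = ω_n√(1−ζ²) = 1.891 rad/s, so peak time T_p = π/ω_d = 1.66 s.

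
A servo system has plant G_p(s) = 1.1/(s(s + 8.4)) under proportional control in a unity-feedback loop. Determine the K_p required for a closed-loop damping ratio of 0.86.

Closed-loop characteristic equation: s² + 8.4s + K_p·1.1 = 0.
So ω_n = √(1.1K_p) and 2ζω_n = 8.4, giving ζ = 8.4/(2√(1.1K_p)).
Setting ζ = 0.86: √(1.1K_p) = 8.4/(2·0.86) = 4.884, so K_p = 23.85/1.1 = 21.7.

K_p = 21.7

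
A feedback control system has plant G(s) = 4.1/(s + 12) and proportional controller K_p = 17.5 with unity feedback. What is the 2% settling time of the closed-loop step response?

T_s ≈ 0.0478 s

Closed-loop transfer function: T(s) = K_p·G(s)/(1 + K_p·G(s)) = 71.75/(s + 12 + 71.75) = 71.75/(s + 83.75).
Time constant τ = 1/83.75 = 0.01194 s, so the 2% settling time is about 4τ = 0.0478 s.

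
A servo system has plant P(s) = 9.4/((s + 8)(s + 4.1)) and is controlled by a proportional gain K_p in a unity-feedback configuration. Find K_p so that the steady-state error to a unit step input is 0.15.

K_p = 19.8

The loop is type 0, so e_ss(step) = 1/(1 + K_pos) with K_pos = K_p·P(0).
P(0) = 0.2866. Require 1/(1 + K_p·0.2866) = 0.15, so 1 + 0.2866·K_p = 6.667.
K_p = (6.667 − 1)/0.2866 = 19.8.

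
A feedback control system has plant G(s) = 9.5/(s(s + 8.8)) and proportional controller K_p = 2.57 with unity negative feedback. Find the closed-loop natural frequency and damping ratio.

The closed-loop denominator is s(s+8.8) + 2.57·9.5 = s² + 8.8s + 24.41.
So ω_n² = 24.41 ⇒ ω_n = 4.941 rad/s, and ζ = 8.8/(2ω_n) = 0.89.

ω_n = 4.94 rad/s, ζ = 0.89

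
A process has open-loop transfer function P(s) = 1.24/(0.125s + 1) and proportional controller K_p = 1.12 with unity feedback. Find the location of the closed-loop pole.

Closed loop: T(s) = K_p·P/(1+K_p·P) = 1.389/(0.125s + 1 + 1.389), with pole at s = −(1 + 1.389)/0.125 = −19.11.

s = -19.11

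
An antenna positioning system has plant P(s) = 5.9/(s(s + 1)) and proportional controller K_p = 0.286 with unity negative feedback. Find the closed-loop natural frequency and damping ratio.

ω_n = 1.3 rad/s, ζ = 0.385

With unity feedback the closed-loop characteristic equation is s² + 1s + 0.286·5.9 = s² + 1s + 1.687 = 0.
So ω_n² = 1.687 ⇒ ω_n = 1.299 rad/s, and ζ = 1/(2ω_n) = 0.385.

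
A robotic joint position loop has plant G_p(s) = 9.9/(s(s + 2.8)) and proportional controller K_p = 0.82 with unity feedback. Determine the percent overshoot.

17%

The closed-loop denominator s² + 2.8s + 8.118 gives ω_n = √8.118 = 2.849 and ζ = 2.8/(2ω_n) = 0.4914.
%OS = 100·exp(−πζ/√(1−ζ²)) = 100·exp(−π·0.4914/√0.7586) = 17%.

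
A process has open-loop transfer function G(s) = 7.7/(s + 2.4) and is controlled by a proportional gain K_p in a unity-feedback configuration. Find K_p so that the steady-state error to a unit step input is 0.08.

For a type-0 loop with proportional control, e_ss = 1/(1 + K_p·G(0)).
G(0) = 3.208. Require 1/(1 + K_p·3.208) = 0.08, so 1 + 3.208·K_p = 12.5.
K_p = (12.5 − 1)/3.208 = 3.58.

K_p = 3.58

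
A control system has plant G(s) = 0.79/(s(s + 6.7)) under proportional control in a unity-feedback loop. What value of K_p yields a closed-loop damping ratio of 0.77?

K_p = 24

Closed-loop characteristic equation: s² + 6.7s + K_p·0.79 = 0.
So ω_n = √(0.79K_p) and 2ζω_n = 6.7, giving ζ = 6.7/(2√(0.79K_p)).
Setting ζ = 0.77: √(0.79K_p) = 6.7/(2·0.77) = 4.351, so K_p = 18.93/0.79 = 24.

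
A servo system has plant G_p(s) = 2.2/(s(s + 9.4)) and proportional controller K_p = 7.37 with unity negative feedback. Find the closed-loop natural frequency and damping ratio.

1 + K_p·G_p(s) = 0 gives s² + 9.4s + 16.21 = 0.
So ω_n² = 16.21 ⇒ ω_n = 4.027 rad/s, and ζ = 9.4/(2ω_n) = 1.17.

ω_n = 4.03 rad/s, ζ = 1.17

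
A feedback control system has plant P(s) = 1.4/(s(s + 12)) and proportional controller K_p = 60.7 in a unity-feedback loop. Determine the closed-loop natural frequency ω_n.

ω_n = 9.22 rad/s

The closed-loop denominator is s(s+12) + 60.7·1.4 = s² + 12s + 84.98.
Matching s² + 2ζω_n s + ω_n²: ω_n = √84.98 = 9.218 rad/s and 2ζω_n = 12, so ζ = 12/(2·9.218) = 0.651.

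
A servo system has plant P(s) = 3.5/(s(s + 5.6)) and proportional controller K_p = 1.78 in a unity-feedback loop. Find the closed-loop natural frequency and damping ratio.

1 + K_p·P(s) = 0 gives s² + 5.6s + 6.23 = 0.
Matching s² + 2ζω_n s + ω_n²: ω_n = √6.23 = 2.496 rad/s and 2ζω_n = 5.6, so ζ = 5.6/(2·2.496) = 1.12.

ω_n = 2.5 rad/s, ζ = 1.12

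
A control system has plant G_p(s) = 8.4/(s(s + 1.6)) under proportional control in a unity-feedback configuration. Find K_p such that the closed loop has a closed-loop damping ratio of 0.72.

K_p = 0.147

Closed-loop characteristic equation: s² + 1.6s + K_p·8.4 = 0.
So ω_n = √(8.4K_p) and 2ζω_n = 1.6, giving ζ = 1.6/(2√(8.4K_p)).
Setting ζ = 0.72: √(8.4K_p) = 1.6/(2·0.72) = 1.111, so K_p = 1.235/8.4 = 0.147.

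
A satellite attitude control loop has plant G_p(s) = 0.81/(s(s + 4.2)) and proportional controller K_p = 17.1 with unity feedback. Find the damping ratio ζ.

1 + K_p·G_p(s) = 0 gives s² + 4.2s + 13.85 = 0.
Matching s² + 2ζω_n s + ω_n²: ω_n = √13.85 = 3.722 rad/s and 2ζω_n = 4.2, so ζ = 4.2/(2·3.722) = 0.564.

ζ = 0.564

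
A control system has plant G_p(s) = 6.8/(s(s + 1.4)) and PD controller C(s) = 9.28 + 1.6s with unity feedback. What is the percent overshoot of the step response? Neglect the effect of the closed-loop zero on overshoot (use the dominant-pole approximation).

Forward path: (9.28 + 1.6s)·6.8/(s(s+1.4)). The closed-loop characteristic equation is s² + (1.4 + 6.8·1.6)s + 6.8·9.28 = 0.
That is s² + 12.28s + 63.1 = 0, so ω_n = 7.944 rad/s and ζ = 12.28/(2·7.944) = 0.7729.
%OS = 100·exp(−πζ/√(1−ζ²)) = 2.18%.

2.18%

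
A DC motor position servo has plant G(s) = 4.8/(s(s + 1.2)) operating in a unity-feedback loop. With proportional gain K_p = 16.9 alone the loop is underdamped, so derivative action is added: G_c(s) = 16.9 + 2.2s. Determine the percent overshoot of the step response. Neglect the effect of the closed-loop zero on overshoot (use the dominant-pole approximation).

6.67%

Forward path: (16.9 + 2.2s)·4.8/(s(s+1.2)). The closed-loop characteristic equation is s² + (1.2 + 4.8·2.2)s + 4.8·16.9 = 0.
That is s² + 11.76s + 81.12 = 0, so ω_n = 9.007 rad/s and ζ = 11.76/(2·9.007) = 0.6528.
%OS = 100·exp(−πζ/√(1−ζ²)) = 6.67%.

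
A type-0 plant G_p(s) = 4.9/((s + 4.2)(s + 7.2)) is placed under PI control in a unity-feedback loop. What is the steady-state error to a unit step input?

The PI controller's integrator makes the forward path type 1, so e_ss to a step is zero.

0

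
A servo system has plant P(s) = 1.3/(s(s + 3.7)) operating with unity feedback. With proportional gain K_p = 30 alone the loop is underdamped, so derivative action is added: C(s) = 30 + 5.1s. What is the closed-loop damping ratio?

Forward path: (30 + 5.1s)·1.3/(s(s+3.7)). The closed-loop characteristic equation is s² + (3.7 + 1.3·5.1)s + 1.3·30 = 0.
That is s² + 10.33s + 39 = 0, so ω_n = 6.245 rad/s and ζ = 10.33/(2·6.245) = 0.8271.

ζ = 0.827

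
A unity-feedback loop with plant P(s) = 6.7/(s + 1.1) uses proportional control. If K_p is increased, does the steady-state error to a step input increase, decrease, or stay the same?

The position error constant K_pos = K_p·P(0) grows with K_p, and e_ss = 1/(1+K_pos) falls.

decrease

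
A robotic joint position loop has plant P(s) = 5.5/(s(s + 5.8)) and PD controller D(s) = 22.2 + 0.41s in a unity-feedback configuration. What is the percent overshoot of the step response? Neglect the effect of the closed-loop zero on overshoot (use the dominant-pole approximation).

Forward path: (22.2 + 0.41s)·5.5/(s(s+5.8)). The closed-loop characteristic equation is s² + (5.8 + 5.5·0.41)s + 5.5·22.2 = 0.
That is s² + 8.055s + 122.1 = 0, so ω_n = 11.05 rad/s and ζ = 8.055/(2·11.05) = 0.3645.
%OS = 100·exp(−πζ/√(1−ζ²)) = 29.2%.

29.2%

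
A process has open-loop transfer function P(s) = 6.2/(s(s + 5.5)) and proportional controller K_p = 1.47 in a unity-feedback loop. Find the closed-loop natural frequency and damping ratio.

The closed-loop denominator is s(s+5.5) + 1.47·6.2 = s² + 5.5s + 9.114.
Matching s² + 2ζω_n s + ω_n²: ω_n = √9.114 = 3.019 rad/s and 2ζω_n = 5.5, so ζ = 5.5/(2·3.019) = 0.911.

ω_n = 3.02 rad/s, ζ = 0.911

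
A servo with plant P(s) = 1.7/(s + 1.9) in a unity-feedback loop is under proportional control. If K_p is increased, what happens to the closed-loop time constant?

Closed-loop pole is at s = −(1.9+K_p·1.7); larger K_p moves it further left, so τ = 1/(1.9+K_p·1.7) decreases.

decrease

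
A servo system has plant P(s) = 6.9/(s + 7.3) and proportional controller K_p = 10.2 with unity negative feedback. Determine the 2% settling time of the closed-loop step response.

Closed-loop transfer function: T(s) = K_p·P(s)/(1 + K_p·P(s)) = 70.38/(s + 7.3 + 70.38) = 70.38/(s + 77.68).
Time constant τ = 1/77.68 = 0.01287 s, so the 2% settling time is about 4τ = 0.0515 s.

T_s ≈ 0.0515 s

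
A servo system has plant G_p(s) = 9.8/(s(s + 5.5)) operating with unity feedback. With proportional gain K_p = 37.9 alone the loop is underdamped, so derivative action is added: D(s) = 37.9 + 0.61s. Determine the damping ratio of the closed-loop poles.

ζ = 0.298

Forward path: (37.9 + 0.61s)·9.8/(s(s+5.5)). The closed-loop characteristic equation is s² + (5.5 + 9.8·0.61)s + 9.8·37.9 = 0.
That is s² + 11.48s + 371.4 = 0, so ω_n = 19.27 rad/s and ζ = 11.48/(2·19.27) = 0.2978.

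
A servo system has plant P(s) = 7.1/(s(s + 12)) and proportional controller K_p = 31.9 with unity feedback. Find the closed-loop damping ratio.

With unity feedback the closed-loop characteristic equation is s² + 12s + 31.9·7.1 = s² + 12s + 226.5 = 0.
Matching s² + 2ζω_n s + ω_n²: ω_n = √226.5 = 15.05 rad/s and 2ζω_n = 12, so ζ = 12/(2·15.05) = 0.399.

ζ = 0.399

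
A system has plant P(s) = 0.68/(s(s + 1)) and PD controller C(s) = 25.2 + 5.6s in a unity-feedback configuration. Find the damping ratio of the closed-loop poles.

Forward path: (25.2 + 5.6s)·0.68/(s(s+1)). The closed-loop characteristic equation is s² + (1 + 0.68·5.6)s + 0.68·25.2 = 0.
That is s² + 4.808s + 17.14 = 0, so ω_n = 4.14 rad/s and ζ = 4.808/(2·4.14) = 0.5807.

ζ = 0.581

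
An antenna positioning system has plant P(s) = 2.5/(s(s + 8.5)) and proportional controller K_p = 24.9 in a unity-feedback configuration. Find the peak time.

The closed-loop denominator s² + 8.5s + 62.25 gives ω_n = √62.25 = 7.89 and ζ = 8.5/(2ω_n) = 0.5387.
Damped frequency ω_d = ω_n√(1−ζ²) = 6.647 rad/s, so peak time T_p = π/ω_d = 0.473 s.

T_p = 0.473 s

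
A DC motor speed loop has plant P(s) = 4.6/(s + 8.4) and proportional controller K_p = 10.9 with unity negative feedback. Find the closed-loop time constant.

τ = 0.0171 s

Closed-loop transfer function: T(s) = K_p·P(s)/(1 + K_p·P(s)) = 50.14/(s + 8.4 + 50.14) = 50.14/(s + 58.54).
Time constant τ = 1/58.54 = 0.0171 s.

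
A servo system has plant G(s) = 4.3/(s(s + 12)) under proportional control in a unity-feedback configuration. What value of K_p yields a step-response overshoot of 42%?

From %OS = 100·exp(−πζ/√(1−ζ²)) = 42%, ζ = −ln(0.42)/√(π²+ln²(0.42)) = 0.2662.
Characteristic equation s² + 12s + 4.3K_p = 0 gives ζ = 12/(2√(4.3K_p)).
Setting ζ = 0.2662: √(4.3K_p) = 12/(2·0.2662) = 22.54, so K_p = 508.1/4.3 = 118.

K_p = 118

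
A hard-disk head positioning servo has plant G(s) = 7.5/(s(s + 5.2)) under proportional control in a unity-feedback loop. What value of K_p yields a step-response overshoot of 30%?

From %OS = 100·exp(−πζ/√(1−ζ²)) = 30%, ζ = −ln(0.3)/√(π²+ln²(0.3)) = 0.3579.
Characteristic equation s² + 5.2s + 7.5K_p = 0 gives ζ = 5.2/(2√(7.5K_p)).
Setting ζ = 0.3579: √(7.5K_p) = 5.2/(2·0.3579) = 7.265, so K_p = 52.79/7.5 = 7.04.

K_p = 7.04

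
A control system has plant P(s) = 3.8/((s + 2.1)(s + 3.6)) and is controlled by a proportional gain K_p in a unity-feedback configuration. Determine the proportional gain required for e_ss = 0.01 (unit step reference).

K_p = 197

The loop is type 0, so e_ss(step) = 1/(1 + K_pos) with K_pos = K_p·P(0).
P(0) = 0.5026. Require 1/(1 + K_p·0.5026) = 0.01, so 1 + 0.5026·K_p = 100.
K_p = (100 − 1)/0.5026 = 197.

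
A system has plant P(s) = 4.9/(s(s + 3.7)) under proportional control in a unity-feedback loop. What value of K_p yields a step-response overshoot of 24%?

K_p = 4.08

From %OS = 100·exp(−πζ/√(1−ζ²)) = 24%, ζ = −ln(0.24)/√(π²+ln²(0.24)) = 0.4136.
Characteristic equation s² + 3.7s + 4.9K_p = 0 gives ζ = 3.7/(2√(4.9K_p)).
Setting ζ = 0.4136: √(4.9K_p) = 3.7/(2·0.4136) = 4.473, so K_p = 20.01/4.9 = 4.08.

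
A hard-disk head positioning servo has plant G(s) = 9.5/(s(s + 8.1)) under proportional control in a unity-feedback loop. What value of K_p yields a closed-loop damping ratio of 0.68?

K_p = 3.73

Closed-loop characteristic equation: s² + 8.1s + K_p·9.5 = 0.
So ω_n = √(9.5K_p) and 2ζω_n = 8.1, giving ζ = 8.1/(2√(9.5K_p)).
Setting ζ = 0.68: √(9.5K_p) = 8.1/(2·0.68) = 5.956, so K_p = 35.47/9.5 = 3.73.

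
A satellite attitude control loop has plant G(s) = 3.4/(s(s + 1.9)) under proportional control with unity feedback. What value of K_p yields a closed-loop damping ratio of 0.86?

Closed-loop characteristic equation: s² + 1.9s + K_p·3.4 = 0.
So ω_n = √(3.4K_p) and 2ζω_n = 1.9, giving ζ = 1.9/(2√(3.4K_p)).
Setting ζ = 0.86: √(3.4K_p) = 1.9/(2·0.86) = 1.105, so K_p = 1.22/3.4 = 0.359.

K_p = 0.359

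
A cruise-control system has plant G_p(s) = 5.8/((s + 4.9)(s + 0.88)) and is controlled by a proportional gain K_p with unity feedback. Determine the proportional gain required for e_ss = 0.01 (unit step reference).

K_p = 73.6

The loop is type 0, so e_ss(step) = 1/(1 + K_pos) with K_pos = K_p·G_p(0).
G_p(0) = 1.345. Require 1/(1 + K_p·1.345) = 0.01, so 1 + 1.345·K_p = 100.
K_p = (100 − 1)/1.345 = 73.6.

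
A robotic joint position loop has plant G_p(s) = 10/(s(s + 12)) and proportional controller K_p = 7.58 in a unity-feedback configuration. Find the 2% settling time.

The closed-loop denominator s² + 12s + 75.8 gives ω_n = √75.8 = 8.706 and ζ = 12/(2ω_n) = 0.6892.
2% settling time T_s ≈ 4/(ζω_n) = 4/6 = 0.667 s.

T_s ≈ 0.667 s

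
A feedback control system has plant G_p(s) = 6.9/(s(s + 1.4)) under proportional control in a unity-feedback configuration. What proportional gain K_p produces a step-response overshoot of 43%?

K_p = 1.06

From %OS = 100·exp(−πζ/√(1−ζ²)) = 43%, ζ = −ln(0.43)/√(π²+ln²(0.43)) = 0.2594.
Characteristic equation s² + 1.4s + 6.9K_p = 0 gives ζ = 1.4/(2√(6.9K_p)).
Setting ζ = 0.2594: √(6.9K_p) = 1.4/(2·0.2594) = 2.698, so K_p = 7.28/6.9 = 1.06.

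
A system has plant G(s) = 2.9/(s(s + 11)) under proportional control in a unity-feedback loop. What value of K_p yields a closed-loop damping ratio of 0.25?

K_p = 167

Closed-loop characteristic equation: s² + 11s + K_p·2.9 = 0.
So ω_n = √(2.9K_p) and 2ζω_n = 11, giving ζ = 11/(2√(2.9K_p)).
Setting ζ = 0.25: √(2.9K_p) = 11/(2·0.25) = 22, so K_p = 484/2.9 = 167.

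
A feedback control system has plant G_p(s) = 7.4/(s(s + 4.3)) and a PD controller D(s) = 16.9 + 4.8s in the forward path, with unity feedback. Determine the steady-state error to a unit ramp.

The loop has one pole at the origin (type 1). Velocity error constant K_v = lim_{s→0} s·D(s)G_p(s) = 16.9·7.4/4.3 = 29.08.
Steady-state error to a unit ramp: e_ss = 1/K_v = 0.0344.

0.0344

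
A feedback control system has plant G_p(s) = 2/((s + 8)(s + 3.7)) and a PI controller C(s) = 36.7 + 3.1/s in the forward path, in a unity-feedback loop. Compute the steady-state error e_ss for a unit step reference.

The open loop C(s)G_p(s) has a pole at the origin (type 1), so the static position error constant is infinite and e_ss = 1/(1+∞) = 0.

0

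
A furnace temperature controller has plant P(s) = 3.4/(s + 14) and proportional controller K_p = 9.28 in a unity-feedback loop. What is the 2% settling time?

Closed-loop transfer function: T(s) = K_p·P(s)/(1 + K_p·P(s)) = 31.55/(s + 14 + 31.55) = 31.55/(s + 45.55).
Time constant τ = 1/45.55 = 0.02195 s, so the 2% settling time is about 4τ = 0.0878 s.

T_s ≈ 0.0878 s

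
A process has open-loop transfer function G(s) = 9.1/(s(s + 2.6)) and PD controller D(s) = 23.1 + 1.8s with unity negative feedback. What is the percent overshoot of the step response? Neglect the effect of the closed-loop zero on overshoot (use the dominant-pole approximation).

6.59%

Forward path: (23.1 + 1.8s)·9.1/(s(s+2.6)). The closed-loop characteristic equation is s² + (2.6 + 9.1·1.8)s + 9.1·23.1 = 0.
That is s² + 18.98s + 210.2 = 0, so ω_n = 14.5 rad/s and ζ = 18.98/(2·14.5) = 0.6545.
%OS = 100·exp(−πζ/√(1−ζ²)) = 6.59%.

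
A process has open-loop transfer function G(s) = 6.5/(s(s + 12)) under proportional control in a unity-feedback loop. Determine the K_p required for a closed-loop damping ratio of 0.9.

K_p = 6.84

Closed-loop characteristic equation: s² + 12s + K_p·6.5 = 0.
So ω_n = √(6.5K_p) and 2ζω_n = 12, giving ζ = 12/(2√(6.5K_p)).
Setting ζ = 0.9: √(6.5K_p) = 12/(2·0.9) = 6.667, so K_p = 44.44/6.5 = 6.84.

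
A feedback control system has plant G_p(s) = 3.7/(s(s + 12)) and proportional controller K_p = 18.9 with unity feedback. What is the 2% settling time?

T_s ≈ 0.667 s

The closed-loop denominator s² + 12s + 69.93 gives ω_n = √69.93 = 8.362 and ζ = 12/(2ω_n) = 0.7175.
2% settling time T_s ≈ 4/(ζω_n) = 4/6 = 0.667 s.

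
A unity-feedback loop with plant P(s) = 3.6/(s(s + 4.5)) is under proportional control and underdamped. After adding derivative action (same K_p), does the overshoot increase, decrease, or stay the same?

decrease

With PD the characteristic equation becomes s² + (a + K·K_d)s + K·K_p = 0; the damping term grows, ζ rises, overshoot falls.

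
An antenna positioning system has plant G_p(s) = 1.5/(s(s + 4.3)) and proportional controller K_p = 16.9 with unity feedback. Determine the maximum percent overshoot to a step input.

Closed-loop characteristic equation: s² + 4.3s + 25.35 = 0, so ω_n = 5.035 rad/s and ζ = 4.3/(2·5.035) = 0.427.
%OS = 100·exp(−πζ/√(1−ζ²)) = 100·exp(−π·0.427/√0.8177) = 22.7%.

22.7%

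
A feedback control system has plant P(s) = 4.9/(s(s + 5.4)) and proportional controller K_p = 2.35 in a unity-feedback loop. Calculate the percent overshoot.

From 1 + K_pP(s) = 0: s² + 5.4s + 11.52 = 0 ⇒ ω_n = 3.393, ζ = 0.7957.
%OS = 100·exp(−πζ/√(1−ζ²)) = 100·exp(−π·0.7957/√0.3669) = 1.61%.

1.61%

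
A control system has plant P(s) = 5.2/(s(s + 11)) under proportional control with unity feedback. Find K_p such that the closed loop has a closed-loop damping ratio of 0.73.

K_p = 10.9

Closed-loop characteristic equation: s² + 11s + K_p·5.2 = 0.
So ω_n = √(5.2K_p) and 2ζω_n = 11, giving ζ = 11/(2√(5.2K_p)).
Setting ζ = 0.73: √(5.2K_p) = 11/(2·0.73) = 7.534, so K_p = 56.76/5.2 = 10.9.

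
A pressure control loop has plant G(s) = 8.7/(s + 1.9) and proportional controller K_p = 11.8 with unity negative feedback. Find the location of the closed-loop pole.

s = -104.6

Closed-loop transfer function: T(s) = K_p·G(s)/(1 + K_p·G(s)) = 102.7/(s + 1.9 + 102.7) = 102.7/(s + 104.6).
The closed-loop pole is at s = −104.6.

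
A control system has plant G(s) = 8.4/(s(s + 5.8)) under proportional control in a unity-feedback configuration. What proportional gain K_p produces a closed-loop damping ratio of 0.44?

K_p = 5.17

Closed-loop characteristic equation: s² + 5.8s + K_p·8.4 = 0.
So ω_n = √(8.4K_p) and 2ζω_n = 5.8, giving ζ = 5.8/(2√(8.4K_p)).
Setting ζ = 0.44: √(8.4K_p) = 5.8/(2·0.44) = 6.591, so K_p = 43.44/8.4 = 5.17.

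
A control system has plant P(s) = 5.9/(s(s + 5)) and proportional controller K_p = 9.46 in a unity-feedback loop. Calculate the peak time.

From 1 + K_pP(s) = 0: s² + 5s + 55.81 = 0 ⇒ ω_n = 7.471, ζ = 0.3346.
Damped frequency ω_d = ω_n√(1−ζ²) = 7.04 rad/s, so peak time T_p = π/ω_d = 0.446 s.

T_p = 0.446 s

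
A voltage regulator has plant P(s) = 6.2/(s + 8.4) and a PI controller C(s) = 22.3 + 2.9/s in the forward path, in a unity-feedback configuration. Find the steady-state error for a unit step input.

The open loop C(s)P(s) has a pole at the origin (type 1), so the static position error constant is infinite and e_ss = 1/(1+∞) = 0.

0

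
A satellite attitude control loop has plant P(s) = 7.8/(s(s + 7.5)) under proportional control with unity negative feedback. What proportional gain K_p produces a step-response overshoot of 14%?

From %OS = 100·exp(−πζ/√(1−ζ²)) = 14%, ζ = −ln(0.14)/√(π²+ln²(0.14)) = 0.5305.
Characteristic equation s² + 7.5s + 7.8K_p = 0 gives ζ = 7.5/(2√(7.8K_p)).
Setting ζ = 0.5305: √(7.8K_p) = 7.5/(2·0.5305) = 7.069, so K_p = 49.97/7.8 = 6.41.

K_p = 6.41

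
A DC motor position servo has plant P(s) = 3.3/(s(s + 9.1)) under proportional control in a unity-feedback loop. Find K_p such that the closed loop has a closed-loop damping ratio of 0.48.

Closed-loop characteristic equation: s² + 9.1s + K_p·3.3 = 0.
So ω_n = √(3.3K_p) and 2ζω_n = 9.1, giving ζ = 9.1/(2√(3.3K_p)).
Setting ζ = 0.48: √(3.3K_p) = 9.1/(2·0.48) = 9.479, so K_p = 89.85/3.3 = 27.2.

K_p = 27.2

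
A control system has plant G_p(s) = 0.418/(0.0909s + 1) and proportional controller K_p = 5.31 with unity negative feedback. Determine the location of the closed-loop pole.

Closed loop: T(s) = K_p·G_p/(1+K_p·G_p) = 2.22/(0.0909s + 1 + 2.22), with pole at s = −(1 + 2.22)/0.0909 = −35.42.

s = -35.42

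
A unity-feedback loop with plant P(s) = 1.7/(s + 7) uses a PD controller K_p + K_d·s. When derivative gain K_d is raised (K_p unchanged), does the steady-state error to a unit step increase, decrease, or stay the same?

unchanged

At s = 0 the derivative term contributes nothing: C(0) = K_p regardless of K_d, so K_pos = K_p·P(0) and e_ss are unchanged.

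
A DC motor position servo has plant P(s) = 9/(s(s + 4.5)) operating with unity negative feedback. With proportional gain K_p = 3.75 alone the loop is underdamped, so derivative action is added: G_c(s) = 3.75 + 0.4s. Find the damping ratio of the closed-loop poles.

ζ = 0.697

Forward path: (3.75 + 0.4s)·9/(s(s+4.5)). The closed-loop characteristic equation is s² + (4.5 + 9·0.4)s + 9·3.75 = 0.
That is s² + 8.1s + 33.75 = 0, so ω_n = 5.809 rad/s and ζ = 8.1/(2·5.809) = 0.6971.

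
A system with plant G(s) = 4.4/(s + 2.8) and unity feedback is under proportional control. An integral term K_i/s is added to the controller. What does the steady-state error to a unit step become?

0

The integrator makes K_pos = lim_{s→0} C(s)G(s) infinite, so e_ss = 1/(1+K_pos) = 0.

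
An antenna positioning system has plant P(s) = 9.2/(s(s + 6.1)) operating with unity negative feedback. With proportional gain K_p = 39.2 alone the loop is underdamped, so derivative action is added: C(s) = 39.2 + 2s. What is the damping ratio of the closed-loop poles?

Forward path: (39.2 + 2s)·9.2/(s(s+6.1)). The closed-loop characteristic equation is s² + (6.1 + 9.2·2)s + 9.2·39.2 = 0.
That is s² + 24.5s + 360.6 = 0, so ω_n = 18.99 rad/s and ζ = 24.5/(2·18.99) = 0.6451.

ζ = 0.645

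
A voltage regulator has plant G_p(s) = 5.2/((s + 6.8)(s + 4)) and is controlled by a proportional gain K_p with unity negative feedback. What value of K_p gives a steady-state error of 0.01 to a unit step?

Steady-state error for a unit step on this type-0 loop is 1/(1 + K_p·G_p(0)).
G_p(0) = 0.1912. Require 1/(1 + K_p·0.1912) = 0.01, so 1 + 0.1912·K_p = 100.
K_p = (100 − 1)/0.1912 = 518.

K_p = 518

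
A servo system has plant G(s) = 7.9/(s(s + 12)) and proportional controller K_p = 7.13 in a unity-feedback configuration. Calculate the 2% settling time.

T_s ≈ 0.667 s

The closed-loop denominator s² + 12s + 56.33 gives ω_n = √56.33 = 7.505 and ζ = 12/(2ω_n) = 0.7995.
2% settling time T_s ≈ 4/(ζω_n) = 4/6 = 0.667 s.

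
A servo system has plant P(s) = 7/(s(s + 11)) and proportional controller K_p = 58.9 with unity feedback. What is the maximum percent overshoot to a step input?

41.3%

Closed-loop characteristic equation: s² + 11s + 412.3 = 0, so ω_n = 20.31 rad/s and ζ = 11/(2·20.31) = 0.2709.
%OS = 100·exp(−πζ/√(1−ζ²)) = 100·exp(−π·0.2709/√0.9266) = 41.3%.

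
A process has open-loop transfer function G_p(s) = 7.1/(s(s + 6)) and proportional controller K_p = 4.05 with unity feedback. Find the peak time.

Closed-loop characteristic equation: s² + 6s + 28.75 = 0, so ω_n = 5.362 rad/s and ζ = 6/(2·5.362) = 0.5595.
Damped frequency ω_d = ω_n√(1−ζ²) = 4.445 rad/s, so peak time T_p = π/ω_d = 0.707 s.

T_p = 0.707 s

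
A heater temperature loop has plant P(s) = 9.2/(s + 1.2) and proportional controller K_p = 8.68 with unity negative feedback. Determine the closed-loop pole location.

Closed-loop transfer function: T(s) = K_p·P(s)/(1 + K_p·P(s)) = 79.86/(s + 1.2 + 79.86) = 79.86/(s + 81.06).
The closed-loop pole is at s = −81.06.

s = -81.06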